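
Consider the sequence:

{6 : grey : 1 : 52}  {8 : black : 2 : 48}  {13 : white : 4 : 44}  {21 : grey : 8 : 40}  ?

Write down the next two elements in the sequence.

{32 : black : 16 : 36}, {46 : white : 32 : 32}

First coordinate: differences are 2, 5, 8, … (increasing by 3 each time), so 6, 8, 13, 21 → 32 → 46.
Shade goes grey, black, white, grey → black → white (repeats grey → black → white).
Third coordinate: ×2 each step, so 1, 2, 4, 8 → 16 → 32.
Fourth coordinate: −4 each step; 52, 48, 44, 40 → 36 → 32.
Putting the parts together: {32 : black : 16 : 36} and then {46 : white : 32 : 32}.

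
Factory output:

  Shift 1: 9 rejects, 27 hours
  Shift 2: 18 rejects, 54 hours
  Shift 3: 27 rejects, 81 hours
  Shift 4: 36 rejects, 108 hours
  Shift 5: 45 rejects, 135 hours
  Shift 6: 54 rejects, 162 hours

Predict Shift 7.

63 rejects, 189 hours

Rejects: +9 each step, so 9, 18, 27, 36, 45, 54 → 63.
Hours — always 3 × the rejects: 27, 54, 81, 108, 135, 162 → 189.
Combining the parts gives 63 rejects, 189 hours.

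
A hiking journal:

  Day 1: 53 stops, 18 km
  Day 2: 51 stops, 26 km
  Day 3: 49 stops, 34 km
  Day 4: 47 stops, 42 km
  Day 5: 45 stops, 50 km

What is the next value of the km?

Km: +8 each step; 18, 26, 34, 42, 50 → 58.

58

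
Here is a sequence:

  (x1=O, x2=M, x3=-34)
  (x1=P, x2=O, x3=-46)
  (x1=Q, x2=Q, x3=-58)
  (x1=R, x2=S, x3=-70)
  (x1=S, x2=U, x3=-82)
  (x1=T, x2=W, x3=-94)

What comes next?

X1 — letters move forward 1 place in the alphabet: O, P, Q, R, S, T → U.
X2 goes M, O, Q, S, U, W → Y (letters move forward 2 places in the alphabet).
X3 — −12 each step: -34, -46, -58, -70, -82, -94 → -106.
Combining the parts gives (x1=U, x2=Y, x3=-106).

(x1=U, x2=Y, x3=-106)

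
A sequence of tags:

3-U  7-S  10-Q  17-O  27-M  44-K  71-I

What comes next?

For the first component, each term is the sum of the two before it: 3, 7, 10, 17, 27, 44, 71 → 115.
Letter goes U, S, Q, O, M, K, I → G (letters move back 2 places in the alphabet).
Putting it together: 115-G.

115-G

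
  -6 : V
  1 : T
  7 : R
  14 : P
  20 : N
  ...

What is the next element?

27 : L

First component: alternating steps +7, +6, +7, +6, …; -6, 1, 7, 14, 20 → 27.
Letter: V, T, R, P, N → L (letters move back 2 places in the alphabet).
So the next element is 27 : L.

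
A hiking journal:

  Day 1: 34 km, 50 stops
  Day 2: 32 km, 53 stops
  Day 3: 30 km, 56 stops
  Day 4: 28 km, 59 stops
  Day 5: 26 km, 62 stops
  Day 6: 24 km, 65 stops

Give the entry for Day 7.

For the km, −2 each step: 34, 32, 30, 28, 26, 24 → 22.
For the stops, +3 each step: 50, 53, 56, 59, 62, 65 → 68.
So the next line is 22 km, 68 stops.

22 km, 68 stops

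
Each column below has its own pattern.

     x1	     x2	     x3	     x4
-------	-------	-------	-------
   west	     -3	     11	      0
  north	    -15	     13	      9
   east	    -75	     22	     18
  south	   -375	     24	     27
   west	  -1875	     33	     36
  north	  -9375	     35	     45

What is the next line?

Column x1: repeats west → north → east → south, so west, north, east, south, west, north → east.
For the column x2, ×5 each step: -3, -15, -75, -375, -1875, -9375 → -46875.
Column x3 goes 11, 13, 22, 24, 33, 35 → 44 (alternating steps +2, +9, +2, +9, …).
Column x4: +9 each step; 0, 9, 18, 27, 36, 45 → 54.
Putting it together: east  -46875  44  54.

east  -46875  44  54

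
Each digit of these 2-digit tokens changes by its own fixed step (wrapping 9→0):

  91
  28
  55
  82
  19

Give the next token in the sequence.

46

First digit: 9, 2, 5, 8, 1 → 4 (+3 each step, mod 10).
Second digit — −3 each step, mod 10: 1, 8, 5, 2, 9 → 6.
Combining the parts gives 46.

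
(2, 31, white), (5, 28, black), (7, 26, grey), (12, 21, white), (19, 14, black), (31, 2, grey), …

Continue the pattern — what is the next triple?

First value — each term is the sum of the two before it: 2, 5, 7, 12, 19, 31 → 50.
For the second value, together with the first value always sums to 33: 31, 28, 26, 21, 14, 2 → -17.
Shade: white, black, grey, white, black, grey → white (repeats white → black → grey).
Putting it together: (50, -17, white).

(50, -17, white)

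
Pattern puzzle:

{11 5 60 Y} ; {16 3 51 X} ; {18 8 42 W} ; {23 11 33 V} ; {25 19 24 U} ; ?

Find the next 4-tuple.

First slot: alternating steps +5, +2, +5, +2, …, so 11, 16, 18, 23, 25 → 30.
For the second slot, each term is the sum of the two before it: 5, 3, 8, 11, 19 → 30.
Third slot: −9 each step, so 60, 51, 42, 33, 24 → 15.
Letter: letters move back 1 place in the alphabet, so Y, X, W, V, U → T.
Combining the parts gives {30 30 15 T}.

{30 30 15 T}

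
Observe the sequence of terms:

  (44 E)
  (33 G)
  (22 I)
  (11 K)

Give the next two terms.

(0 M), (-11 O)

First component — −11 each step: 44, 33, 22, 11 → 0 → -11.
For the letter, letters move forward 2 places in the alphabet: E, G, I, K → M → O.
So the next two terms are (0 M) and (-11 O).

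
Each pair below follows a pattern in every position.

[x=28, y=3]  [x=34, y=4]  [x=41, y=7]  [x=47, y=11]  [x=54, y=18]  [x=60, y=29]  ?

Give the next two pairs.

X: alternating steps +6, +7, +6, +7, …, so 28, 34, 41, 47, 54, 60 → 67 → 73.
For the y, each term is the sum of the two before it: 3, 4, 7, 11, 18, 29 → 47 → 76.
Putting the parts together: [x=67, y=47] and then [x=73, y=76].

[x=67, y=47], [x=73, y=76]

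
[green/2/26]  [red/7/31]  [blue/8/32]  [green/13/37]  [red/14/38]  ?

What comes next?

Colour: repeats green → red → blue, so green, red, blue, green, red → blue.
Second part goes 2, 7, 8, 13, 14 → 19 (alternating steps +5, +1, +5, +1, …).
For the third part, alternating steps +5, +1, +5, +1, …: 26, 31, 32, 37, 38 → 43.
Combining the parts gives [blue/19/43].

[blue/19/43]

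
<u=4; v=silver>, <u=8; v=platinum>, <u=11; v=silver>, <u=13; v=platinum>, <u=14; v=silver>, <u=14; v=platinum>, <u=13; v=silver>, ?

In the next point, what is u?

U: differences are 4, 3, 2, … (decreasing by 1 each time), so 4, 8, 11, 13, 14, 14, 13 → 11.
V — alternates silver ↔ platinum: silver, platinum, silver, platinum, silver, platinum, silver → platinum.

11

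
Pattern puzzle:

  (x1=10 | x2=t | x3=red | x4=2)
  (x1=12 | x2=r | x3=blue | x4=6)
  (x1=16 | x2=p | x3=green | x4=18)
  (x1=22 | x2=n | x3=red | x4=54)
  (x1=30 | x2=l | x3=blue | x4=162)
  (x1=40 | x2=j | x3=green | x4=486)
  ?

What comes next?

X1: 10, 12, 16, 22, 30, 40 → 52 (differences are 2, 4, 6, … (increasing by 2 each time)).
X2 goes t, r, p, n, l, j → h (letters move back 2 places in the alphabet).
X3: repeats red → blue → green; red, blue, green, red, blue, green → red.
X4: ×3 each step; 2, 6, 18, 54, 162, 486 → 1458.
Putting it together: (x1=52 | x2=h | x3=red | x4=1458).

(x1=52 | x2=h | x3=red | x4=1458)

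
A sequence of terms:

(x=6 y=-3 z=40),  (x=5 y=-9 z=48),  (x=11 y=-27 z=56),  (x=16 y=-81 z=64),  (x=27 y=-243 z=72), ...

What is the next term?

(x=43 y=-729 z=80)

X: 6, 5, 11, 16, 27 → 43 (each term is the sum of the two before it).
For the y, ×3 each step: -3, -9, -27, -81, -243 → -729.
For the z, +8 each step: 40, 48, 56, 64, 72 → 80.
So the next term is (x=43 y=-729 z=80).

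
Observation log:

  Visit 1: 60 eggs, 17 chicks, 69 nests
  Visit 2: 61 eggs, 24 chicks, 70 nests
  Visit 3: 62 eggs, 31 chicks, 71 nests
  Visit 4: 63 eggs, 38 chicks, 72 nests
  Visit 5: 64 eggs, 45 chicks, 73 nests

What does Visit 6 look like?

65 eggs, 52 chicks, 74 nests

Eggs: +1 each step; 60, 61, 62, 63, 64 → 65.
Chicks: +7 each step, so 17, 24, 31, 38, 45 → 52.
Nests — always 9 more than the eggs: 69, 70, 71, 72, 73 → 74.
Combining the parts gives 65 eggs, 52 chicks, 74 nests.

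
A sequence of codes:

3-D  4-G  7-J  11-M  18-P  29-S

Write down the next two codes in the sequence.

First component: 3, 4, 7, 11, 18, 29 → 47 → 76 (each term is the sum of the two before it).
Letter: letters move forward 3 places in the alphabet, so D, G, J, M, P, S → V → Y.
Putting the parts together: 47-V and then 76-Y.

47-V, 76-Y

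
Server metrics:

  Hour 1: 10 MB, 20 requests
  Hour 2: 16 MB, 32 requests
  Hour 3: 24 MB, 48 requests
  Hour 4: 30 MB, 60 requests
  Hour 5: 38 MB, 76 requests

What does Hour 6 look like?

44 MB, 88 requests

MB: alternating steps +6, +8, +6, +8, …; 10, 16, 24, 30, 38 → 44.
Requests goes 20, 32, 48, 60, 76 → 88 (always 2 × the MB).
Putting it together: 44 MB, 88 requests.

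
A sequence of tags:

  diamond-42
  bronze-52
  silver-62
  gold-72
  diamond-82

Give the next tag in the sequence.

bronze-92

Rank: repeats diamond → bronze → silver → gold; diamond, bronze, silver, gold, diamond → bronze.
Second component — +10 each step: 42, 52, 62, 72, 82 → 92.
Putting it together: bronze-92.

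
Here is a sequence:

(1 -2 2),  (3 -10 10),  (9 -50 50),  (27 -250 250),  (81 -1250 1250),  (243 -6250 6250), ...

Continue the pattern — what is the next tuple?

First value: ×3 each step; 1, 3, 9, 27, 81, 243 → 729.
Second value: ×5 each step, so -2, -10, -50, -250, -1250, -6250 → -31250.
Third value: ×5 each step, so 2, 10, 50, 250, 1250, 6250 → 31250.
Combining the parts gives (729 -31250 31250).

(729 -31250 31250)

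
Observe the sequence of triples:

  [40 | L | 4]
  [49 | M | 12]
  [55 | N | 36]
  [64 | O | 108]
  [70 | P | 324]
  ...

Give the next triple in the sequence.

[79 | Q | 972]

First part: 40, 49, 55, 64, 70 → 79 (alternating steps +9, +6, +9, +6, …).
Letter: letters move forward 1 place in the alphabet, so L, M, N, O, P → Q.
For the third part, ×3 each step: 4, 12, 36, 108, 324 → 972.
So the next triple is [79 | Q | 972].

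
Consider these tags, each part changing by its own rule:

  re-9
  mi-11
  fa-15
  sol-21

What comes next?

la-29

Note — runs through the solfège scale do→ti: re, mi, fa, sol → la.
Second component goes 9, 11, 15, 21 → 29 (differences are 2, 4, 6, … (increasing by 2 each time)).
Putting it together: la-29.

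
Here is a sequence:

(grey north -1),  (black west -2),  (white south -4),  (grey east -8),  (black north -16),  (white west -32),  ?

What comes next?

Shade — repeats grey → black → white: grey, black, white, grey, black, white → grey.
Direction: repeats north → west → south → east; north, west, south, east, north, west → south.
For the third coordinate, ×2 each step: -1, -2, -4, -8, -16, -32 → -64.
Putting it together: (grey south -64).

(grey south -64)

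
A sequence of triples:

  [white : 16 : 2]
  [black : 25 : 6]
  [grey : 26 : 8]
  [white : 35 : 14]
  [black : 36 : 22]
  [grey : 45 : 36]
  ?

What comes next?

[white : 46 : 58]

Shade: repeats white → black → grey, so white, black, grey, white, black, grey → white.
For the second entry, alternating steps +9, +1, +9, +1, …: 16, 25, 26, 35, 36, 45 → 46.
For the third entry, each term is the sum of the two before it: 2, 6, 8, 14, 22, 36 → 58.
Putting it together: [white : 46 : 58].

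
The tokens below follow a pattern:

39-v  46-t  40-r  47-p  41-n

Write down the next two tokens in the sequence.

48-l then 42-j

First component: alternating steps +7, −6, +7, −6, …; 39, 46, 40, 47, 41 → 48 → 42.
Letter: v, t, r, p, n → l → j (letters move back 2 places in the alphabet).
So the next two tokens are 48-l and 42-j.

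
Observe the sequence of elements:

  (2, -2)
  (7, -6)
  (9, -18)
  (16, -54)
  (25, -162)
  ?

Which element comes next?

First slot — each term is the sum of the two before it: 2, 7, 9, 16, 25 → 41.
Second slot: ×3 each step, so -2, -6, -18, -54, -162 → -486.
Putting it together: (41, -486).

(41, -486)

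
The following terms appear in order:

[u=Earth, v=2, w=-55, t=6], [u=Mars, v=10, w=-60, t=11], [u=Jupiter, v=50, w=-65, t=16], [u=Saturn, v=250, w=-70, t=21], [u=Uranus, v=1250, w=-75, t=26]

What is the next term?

U: Earth, Mars, Jupiter, Saturn, Uranus → Neptune (runs through the planets Mercury→Neptune).
V: 2, 10, 50, 250, 1250 → 6250 (×5 each step).
W: −5 each step, so -55, -60, -65, -70, -75 → -80.
T goes 6, 11, 16, 21, 26 → 31 (together with the w always sums to -49).
Combining the parts gives [u=Neptune, v=6250, w=-80, t=31].

[u=Neptune, v=6250, w=-80, t=31]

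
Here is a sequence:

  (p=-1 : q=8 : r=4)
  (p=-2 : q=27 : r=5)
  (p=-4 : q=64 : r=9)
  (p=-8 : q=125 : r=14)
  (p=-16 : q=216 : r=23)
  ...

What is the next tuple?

(p=-32 : q=343 : r=37)

P: ×2 each step, so -1, -2, -4, -8, -16 → -32.
Q: perfect cubes: 2³, 3³, 4³, …; 8, 27, 64, 125, 216 → 343.
R: each term is the sum of the two before it, so 4, 5, 9, 14, 23 → 37.
So the next tuple is (p=-32 : q=343 : r=37).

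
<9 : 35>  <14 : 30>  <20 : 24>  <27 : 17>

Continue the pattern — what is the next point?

First component: differences are 5, 6, 7, … (increasing by 1 each time), so 9, 14, 20, 27 → 35.
Second component — together with the first component always sums to 44: 35, 30, 24, 17 → 9.
Combining the parts gives <35 : 9>.

<35 : 9>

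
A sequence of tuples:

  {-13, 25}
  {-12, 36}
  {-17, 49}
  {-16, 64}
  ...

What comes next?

First coordinate: -13, -12, -17, -16 → -21 (alternating steps +1, −5, +1, −5, …).
Second coordinate goes 25, 36, 49, 64 → 81 (perfect squares: 5², 6², 7², …).
So the next tuple is {-21, 81}.

{-21, 81}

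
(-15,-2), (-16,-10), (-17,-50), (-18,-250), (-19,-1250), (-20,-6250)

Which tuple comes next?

First entry — −1 each step: -15, -16, -17, -18, -19, -20 → -21.
Second entry — ×5 each step: -2, -10, -50, -250, -1250, -6250 → -31250.
Putting it together: (-21,-31250).

(-21,-31250)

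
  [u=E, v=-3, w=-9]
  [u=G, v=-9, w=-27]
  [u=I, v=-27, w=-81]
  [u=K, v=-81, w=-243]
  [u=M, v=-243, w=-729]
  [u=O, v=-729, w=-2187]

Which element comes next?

For the u, letters move forward 2 places in the alphabet: E, G, I, K, M, O → Q.
V — ×3 each step: -3, -9, -27, -81, -243, -729 → -2187.
W goes -9, -27, -81, -243, -729, -2187 → -6561 (always 3 × the v).
Putting it together: [u=Q, v=-2187, w=-6561].

[u=Q, v=-2187, w=-6561]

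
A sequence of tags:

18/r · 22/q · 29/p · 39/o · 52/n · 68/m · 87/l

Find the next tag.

109/k

First component: differences are 4, 7, 10, … (increasing by 3 each time); 18, 22, 29, 39, 52, 68, 87 → 109.
Letter: letters move back 1 place in the alphabet, so r, q, p, o, n, m, l → k.
Combining the parts gives 109/k.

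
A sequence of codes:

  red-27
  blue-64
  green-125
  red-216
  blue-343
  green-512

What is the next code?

For the colour, repeats red → blue → green: red, blue, green, red, blue, green → red.
Second component: perfect cubes: 3³, 4³, 5³, …; 27, 64, 125, 216, 343, 512 → 729.
So the next code is red-729.

red-729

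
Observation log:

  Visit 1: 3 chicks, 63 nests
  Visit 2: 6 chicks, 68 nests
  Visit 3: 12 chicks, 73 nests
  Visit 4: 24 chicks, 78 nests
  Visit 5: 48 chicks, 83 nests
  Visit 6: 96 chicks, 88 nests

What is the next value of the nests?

93

Nests: 63, 68, 73, 78, 83, 88 → 93 (+5 each step).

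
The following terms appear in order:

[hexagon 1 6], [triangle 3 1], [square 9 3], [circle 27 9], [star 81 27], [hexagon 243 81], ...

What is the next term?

Shape: repeats hexagon → triangle → square → circle → star; hexagon, triangle, square, circle, star, hexagon → triangle.
Second part: ×3 each step, so 1, 3, 9, 27, 81, 243 → 729.
Third part: always the previous value of the second part, so 6, 1, 3, 9, 27, 81 → 243.
So the next term is [triangle 729 243].

[triangle 729 243]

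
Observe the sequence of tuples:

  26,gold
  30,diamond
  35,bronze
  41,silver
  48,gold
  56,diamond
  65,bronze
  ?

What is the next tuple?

For the first value, differences are 4, 5, 6, … (increasing by 1 each time): 26, 30, 35, 41, 48, 56, 65 → 75.
Rank: repeats gold → diamond → bronze → silver; gold, diamond, bronze, silver, gold, diamond, bronze → silver.
Putting it together: 75,silver.

75,silver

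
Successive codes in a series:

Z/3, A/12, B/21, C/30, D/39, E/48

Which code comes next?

Letter: letters move forward 1 place in the alphabet, wrapping Z→A; Z, A, B, C, D, E → F.
Second component: +9 each step; 3, 12, 21, 30, 39, 48 → 57.
Combining the parts gives F/57.

F/57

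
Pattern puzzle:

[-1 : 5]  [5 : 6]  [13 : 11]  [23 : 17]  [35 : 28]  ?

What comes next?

[49 : 45]

First component: differences are 6, 8, 10, … (increasing by 2 each time), so -1, 5, 13, 23, 35 → 49.
For the second component, each term is the sum of the two before it: 5, 6, 11, 17, 28 → 45.
Putting it together: [49 : 45].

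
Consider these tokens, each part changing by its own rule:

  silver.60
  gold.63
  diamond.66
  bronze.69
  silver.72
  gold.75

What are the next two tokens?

diamond.78, bronze.81

Rank: repeats silver → gold → diamond → bronze; silver, gold, diamond, bronze, silver, gold → diamond → bronze.
Second component — +3 each step: 60, 63, 66, 69, 72, 75 → 78 → 81.
So the next two tokens are diamond.78 and bronze.81.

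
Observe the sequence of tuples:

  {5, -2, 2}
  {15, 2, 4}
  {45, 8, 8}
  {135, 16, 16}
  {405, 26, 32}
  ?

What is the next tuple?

{1215, 38, 64}

First entry: ×3 each step, so 5, 15, 45, 135, 405 → 1215.
Second entry: differences are 4, 6, 8, … (increasing by 2 each time), so -2, 2, 8, 16, 26 → 38.
Third entry: ×2 each step; 2, 4, 8, 16, 32 → 64.
Combining the parts gives {1215, 38, 64}.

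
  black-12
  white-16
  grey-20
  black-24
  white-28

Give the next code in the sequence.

grey-32

Shade goes black, white, grey, black, white → grey (repeats black → white → grey).
Second component: +4 each step; 12, 16, 20, 24, 28 → 32.
Combining the parts gives grey-32.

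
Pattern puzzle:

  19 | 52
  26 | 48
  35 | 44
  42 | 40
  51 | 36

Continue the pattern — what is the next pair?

First entry goes 19, 26, 35, 42, 51 → 58 (alternating steps +7, +9, +7, +9, …).
Second entry — −4 each step: 52, 48, 44, 40, 36 → 32.
Combining the parts gives 58 | 32.

58 | 32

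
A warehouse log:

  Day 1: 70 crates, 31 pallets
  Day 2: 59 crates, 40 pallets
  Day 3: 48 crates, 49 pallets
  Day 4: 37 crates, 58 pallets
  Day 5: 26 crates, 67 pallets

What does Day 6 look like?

Crates: 70, 59, 48, 37, 26 → 15 (−11 each step).
Pallets goes 31, 40, 49, 58, 67 → 76 (+9 each step).
Putting it together: 15 crates, 76 pallets.

15 crates, 76 pallets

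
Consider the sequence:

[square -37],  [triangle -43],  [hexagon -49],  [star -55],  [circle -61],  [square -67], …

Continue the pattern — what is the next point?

Shape: square, triangle, hexagon, star, circle, square → triangle (repeats square → triangle → hexagon → star → circle).
Second entry: −6 each step; -37, -43, -49, -55, -61, -67 → -73.
Combining the parts gives [triangle -73].

[triangle -73]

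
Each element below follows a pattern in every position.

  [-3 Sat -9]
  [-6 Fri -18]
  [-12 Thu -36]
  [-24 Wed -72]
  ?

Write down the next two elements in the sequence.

[-48 Tue -144], [-96 Mon -288]

First entry: ×2 each step; -3, -6, -12, -24 → -48 → -96.
For the day, runs backward through the weekdays Mon→Sun: Sat, Fri, Thu, Wed → Tue → Mon.
For the third entry, always 3 × the first entry: -9, -18, -36, -72 → -144 → -288.
So the next two elements are [-48 Tue -144] and [-96 Mon -288].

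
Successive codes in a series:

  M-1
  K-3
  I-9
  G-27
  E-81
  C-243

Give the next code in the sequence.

A-729

Letter: M, K, I, G, E, C → A (letters move back 2 places in the alphabet).
Second component goes 1, 3, 9, 27, 81, 243 → 729 (×3 each step).
So the next code is A-729.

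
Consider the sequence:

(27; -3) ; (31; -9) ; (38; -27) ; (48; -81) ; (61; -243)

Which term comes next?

(77; -729)

First part — differences are 4, 7, 10, … (increasing by 3 each time): 27, 31, 38, 48, 61 → 77.
Second part — ×3 each step: -3, -9, -27, -81, -243 → -729.
Combining the parts gives (77; -729).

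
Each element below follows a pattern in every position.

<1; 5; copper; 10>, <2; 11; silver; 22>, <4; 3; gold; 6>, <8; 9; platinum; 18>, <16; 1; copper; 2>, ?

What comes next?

<32; 7; silver; 14>

First part — ×2 each step: 1, 2, 4, 8, 16 → 32.
For the second part, alternating steps +6, −8, +6, −8, …: 5, 11, 3, 9, 1 → 7.
Metal: repeats copper → silver → gold → platinum, so copper, silver, gold, platinum, copper → silver.
Fourth part: always 2 × the second part, so 10, 22, 6, 18, 2 → 14.
So the next element is <32; 7; silver; 14>.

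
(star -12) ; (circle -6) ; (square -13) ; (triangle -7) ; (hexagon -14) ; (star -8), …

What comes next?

(circle -15)

Shape: repeats star → circle → square → triangle → hexagon, so star, circle, square, triangle, hexagon, star → circle.
Second entry — alternating steps +6, −7, +6, −7, …: -12, -6, -13, -7, -14, -8 → -15.
So the next element is (circle -15).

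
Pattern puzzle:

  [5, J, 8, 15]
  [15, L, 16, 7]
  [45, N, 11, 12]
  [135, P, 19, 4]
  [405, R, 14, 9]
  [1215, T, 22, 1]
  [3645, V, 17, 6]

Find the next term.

[10935, X, 25, -2]

First component: ×3 each step, so 5, 15, 45, 135, 405, 1215, 3645 → 10935.
Letter goes J, L, N, P, R, T, V → X (letters move forward 2 places in the alphabet).
Third component: alternating steps +8, −5, +8, −5, …; 8, 16, 11, 19, 14, 22, 17 → 25.
Fourth component goes 15, 7, 12, 4, 9, 1, 6 → -2 (together with the third component always sums to 23).
So the next term is [10935, X, 25, -2].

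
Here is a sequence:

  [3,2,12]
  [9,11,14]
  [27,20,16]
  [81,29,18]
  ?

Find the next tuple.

[243,38,20]

First value goes 3, 9, 27, 81 → 243 (×3 each step).
Second value: +9 each step, so 2, 11, 20, 29 → 38.
For the third value, +2 each step: 12, 14, 16, 18 → 20.
Putting it together: [243,38,20].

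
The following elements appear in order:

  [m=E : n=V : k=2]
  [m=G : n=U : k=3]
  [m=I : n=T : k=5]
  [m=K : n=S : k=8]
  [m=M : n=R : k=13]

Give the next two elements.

For the m, letters move forward 2 places in the alphabet: E, G, I, K, M → O → Q.
N goes V, U, T, S, R → Q → P (letters move back 1 place in the alphabet).
K: 2, 3, 5, 8, 13 → 21 → 34 (each term is the sum of the two before it).
So the next two elements are [m=O : n=Q : k=21] and [m=Q : n=P : k=34].

[m=O : n=Q : k=21], [m=Q : n=P : k=34]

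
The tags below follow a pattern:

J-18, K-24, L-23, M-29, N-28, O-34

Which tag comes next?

For the letter, letters move forward 1 place in the alphabet: J, K, L, M, N, O → P.
Second component goes 18, 24, 23, 29, 28, 34 → 33 (alternating steps +6, −1, +6, −1, …).
Putting it together: P-33.

P-33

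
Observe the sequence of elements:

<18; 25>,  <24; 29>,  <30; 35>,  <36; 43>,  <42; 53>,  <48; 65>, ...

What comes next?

<54; 79>

First component: 18, 24, 30, 36, 42, 48 → 54 (+6 each step).
Second component: differences are 4, 6, 8, … (increasing by 2 each time); 25, 29, 35, 43, 53, 65 → 79.
Putting it together: <54; 79>.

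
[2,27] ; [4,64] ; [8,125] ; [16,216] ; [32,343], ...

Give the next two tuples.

[64,512], [128,729]

For the first part, ×2 each step: 2, 4, 8, 16, 32 → 64 → 128.
Second part goes 27, 64, 125, 216, 343 → 512 → 729 (perfect cubes: 3³, 4³, 5³, …).
Putting the parts together: [64,512] and then [128,729].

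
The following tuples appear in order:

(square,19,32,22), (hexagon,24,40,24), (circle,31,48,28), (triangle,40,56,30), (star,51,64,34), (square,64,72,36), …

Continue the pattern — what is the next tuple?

(hexagon,79,80,40)

Shape: repeats square → hexagon → circle → triangle → star; square, hexagon, circle, triangle, star, square → hexagon.
Second component: 19, 24, 31, 40, 51, 64 → 79 (differences are 5, 7, 9, … (increasing by 2 each time)).
Third component: 32, 40, 48, 56, 64, 72 → 80 (+8 each step).
Fourth component — alternating steps +2, +4, +2, +4, …: 22, 24, 28, 30, 34, 36 → 40.
So the next tuple is (hexagon,79,80,40).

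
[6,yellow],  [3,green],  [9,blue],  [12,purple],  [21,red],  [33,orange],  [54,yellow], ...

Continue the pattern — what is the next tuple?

First value: each term is the sum of the two before it; 6, 3, 9, 12, 21, 33, 54 → 87.
Colour — repeats yellow → green → blue → purple → red → orange: yellow, green, blue, purple, red, orange, yellow → green.
Putting it together: [87,green].

[87,green]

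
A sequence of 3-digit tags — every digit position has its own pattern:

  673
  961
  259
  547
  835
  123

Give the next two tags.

First digit: +3 each step, mod 10; 6, 9, 2, 5, 8, 1 → 4 → 7.
Second digit: 7, 6, 5, 4, 3, 2 → 1 → 0 (−1 each step, mod 10).
Third digit goes 3, 1, 9, 7, 5, 3 → 1 → 9 (−2 each step, mod 10).
Putting the parts together: 411 and then 709.

411 then 709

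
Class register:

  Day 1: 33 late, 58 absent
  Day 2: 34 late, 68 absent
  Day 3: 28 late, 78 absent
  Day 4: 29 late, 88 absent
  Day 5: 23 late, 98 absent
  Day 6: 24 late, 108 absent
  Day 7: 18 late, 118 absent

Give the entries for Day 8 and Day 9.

Late goes 33, 34, 28, 29, 23, 24, 18 → 19 → 13 (alternating steps +1, −6, +1, −6, …).
For the absent, +10 each step: 58, 68, 78, 88, 98, 108, 118 → 128 → 138.
Putting the parts together: 19 late, 128 absent and then 13 late, 138 absent.

19 late, 128 absent; 13 late, 138 absent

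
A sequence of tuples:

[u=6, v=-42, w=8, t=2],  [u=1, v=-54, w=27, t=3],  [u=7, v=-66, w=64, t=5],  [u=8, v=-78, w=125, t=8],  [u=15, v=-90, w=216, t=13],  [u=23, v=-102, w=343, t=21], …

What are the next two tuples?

U: 6, 1, 7, 8, 15, 23 → 38 → 61 (each term is the sum of the two before it).
V: -42, -54, -66, -78, -90, -102 → -114 → -126 (−12 each step).
W: perfect cubes: 2³, 3³, 4³, …; 8, 27, 64, 125, 216, 343 → 512 → 729.
T: each term is the sum of the two before it; 2, 3, 5, 8, 13, 21 → 34 → 55.
Putting the parts together: [u=38, v=-114, w=512, t=34] and then [u=61, v=-126, w=729, t=55].

[u=38, v=-114, w=512, t=34], [u=61, v=-126, w=729, t=55]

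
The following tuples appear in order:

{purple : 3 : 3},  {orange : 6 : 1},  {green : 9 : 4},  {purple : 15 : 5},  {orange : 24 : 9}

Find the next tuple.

Colour: repeats purple → orange → green; purple, orange, green, purple, orange → green.
Second entry: each term is the sum of the two before it; 3, 6, 9, 15, 24 → 39.
Third entry goes 3, 1, 4, 5, 9 → 14 (each term is the sum of the two before it).
So the next tuple is {green : 39 : 14}.

{green : 39 : 14}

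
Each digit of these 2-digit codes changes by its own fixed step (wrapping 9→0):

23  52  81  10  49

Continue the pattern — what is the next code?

78

First digit: +3 each step, mod 10, so 2, 5, 8, 1, 4 → 7.
Second digit: −1 each step, mod 10; 3, 2, 1, 0, 9 → 8.
Putting it together: 78.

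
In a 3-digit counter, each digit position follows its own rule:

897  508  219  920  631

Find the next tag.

342

For the first digit, −3 each step, mod 10: 8, 5, 2, 9, 6 → 3.
Second digit: 9, 0, 1, 2, 3 → 4 (+1 each step, mod 10).
Third digit: +1 each step, mod 10, so 7, 8, 9, 0, 1 → 2.
So the next tag is 342.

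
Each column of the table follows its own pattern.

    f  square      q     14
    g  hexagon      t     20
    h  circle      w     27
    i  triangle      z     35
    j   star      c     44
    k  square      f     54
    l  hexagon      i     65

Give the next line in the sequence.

m  circle  l  77

For the first letter, letters move forward 1 place in the alphabet: f, g, h, i, j, k, l → m.
Shape goes square, hexagon, circle, triangle, star, square, hexagon → circle (repeats square → hexagon → circle → triangle → star).
Second letter: q, t, w, z, c, f, i → l (letters move forward 3 places in the alphabet, wrapping Z→A).
Fourth component: differences are 6, 7, 8, … (increasing by 1 each time), so 14, 20, 27, 35, 44, 54, 65 → 77.
So the next line is m  circle  l  77.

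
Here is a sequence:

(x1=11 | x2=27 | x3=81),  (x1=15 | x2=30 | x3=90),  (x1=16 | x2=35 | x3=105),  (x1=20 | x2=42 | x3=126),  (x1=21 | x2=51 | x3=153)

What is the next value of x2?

For the x2, differences are 3, 5, 7, … (increasing by 2 each time): 27, 30, 35, 42, 51 → 62.

62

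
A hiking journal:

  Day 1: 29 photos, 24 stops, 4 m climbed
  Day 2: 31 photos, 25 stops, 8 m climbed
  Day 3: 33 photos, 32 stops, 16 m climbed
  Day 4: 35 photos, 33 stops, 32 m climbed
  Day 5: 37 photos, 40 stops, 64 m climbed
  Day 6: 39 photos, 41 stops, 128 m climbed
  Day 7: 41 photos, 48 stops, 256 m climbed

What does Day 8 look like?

43 photos, 49 stops, 512 m climbed

For the photos, +2 each step: 29, 31, 33, 35, 37, 39, 41 → 43.
Stops goes 24, 25, 32, 33, 40, 41, 48 → 49 (alternating steps +1, +7, +1, +7, …).
M climbed — ×2 each step: 4, 8, 16, 32, 64, 128, 256 → 512.
So the next row is 43 photos, 49 stops, 512 m climbed.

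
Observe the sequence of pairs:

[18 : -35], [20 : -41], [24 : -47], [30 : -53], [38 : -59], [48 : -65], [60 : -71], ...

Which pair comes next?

[74 : -77]

First value: differences are 2, 4, 6, … (increasing by 2 each time), so 18, 20, 24, 30, 38, 48, 60 → 74.
Second value — −6 each step: -35, -41, -47, -53, -59, -65, -71 → -77.
So the next pair is [74 : -77].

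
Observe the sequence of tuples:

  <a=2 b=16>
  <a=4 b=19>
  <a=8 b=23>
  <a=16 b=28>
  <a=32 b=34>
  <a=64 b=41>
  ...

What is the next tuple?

A — ×2 each step: 2, 4, 8, 16, 32, 64 → 128.
B: differences are 3, 4, 5, … (increasing by 1 each time), so 16, 19, 23, 28, 34, 41 → 49.
So the next tuple is <a=128 b=49>.

<a=128 b=49>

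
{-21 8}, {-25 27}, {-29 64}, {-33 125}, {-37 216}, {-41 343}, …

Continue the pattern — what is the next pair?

{-45 512}

First slot: -21, -25, -29, -33, -37, -41 → -45 (−4 each step).
Second slot: perfect cubes: 2³, 3³, 4³, …; 8, 27, 64, 125, 216, 343 → 512.
Putting it together: {-45 512}.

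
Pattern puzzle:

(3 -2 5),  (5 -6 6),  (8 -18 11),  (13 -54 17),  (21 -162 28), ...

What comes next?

(34 -486 45)

First value: 3, 5, 8, 13, 21 → 34 (each term is the sum of the two before it).
For the second value, ×3 each step: -2, -6, -18, -54, -162 → -486.
Third value goes 5, 6, 11, 17, 28 → 45 (each term is the sum of the two before it).
Putting it together: (34 -486 45).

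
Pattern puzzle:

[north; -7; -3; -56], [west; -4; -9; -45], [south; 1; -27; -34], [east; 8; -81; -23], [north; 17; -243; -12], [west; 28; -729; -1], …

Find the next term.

[south; 41; -2187; 10]

Direction — repeats north → west → south → east: north, west, south, east, north, west → south.
Second slot goes -7, -4, 1, 8, 17, 28 → 41 (differences are 3, 5, 7, … (increasing by 2 each time)).
Third slot: ×3 each step; -3, -9, -27, -81, -243, -729 → -2187.
For the fourth slot, +11 each step: -56, -45, -34, -23, -12, -1 → 10.
Putting it together: [south; 41; -2187; 10].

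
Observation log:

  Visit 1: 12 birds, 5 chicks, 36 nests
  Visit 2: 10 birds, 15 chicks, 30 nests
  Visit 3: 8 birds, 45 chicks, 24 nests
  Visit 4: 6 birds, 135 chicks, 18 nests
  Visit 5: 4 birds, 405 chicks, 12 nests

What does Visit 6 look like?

Birds — −2 each step: 12, 10, 8, 6, 4 → 2.
Chicks — ×3 each step: 5, 15, 45, 135, 405 → 1215.
For the nests, always 3 × the birds: 36, 30, 24, 18, 12 → 6.
So the next line is 2 birds, 1215 chicks, 6 nests.

2 birds, 1215 chicks, 6 nests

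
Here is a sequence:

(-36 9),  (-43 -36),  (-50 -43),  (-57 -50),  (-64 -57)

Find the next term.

(-71 -64)

First entry: -36, -43, -50, -57, -64 → -71 (−7 each step).
Second entry: 9, -36, -43, -50, -57 → -64 (always the previous value of the first entry).
Putting it together: (-71 -64).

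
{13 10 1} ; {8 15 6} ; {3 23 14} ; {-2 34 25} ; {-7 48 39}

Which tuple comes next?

{-12 65 56}

First value: −5 each step, so 13, 8, 3, -2, -7 → -12.
Second value: 10, 15, 23, 34, 48 → 65 (differences are 5, 8, 11, … (increasing by 3 each time)).
Third value: 1, 6, 14, 25, 39 → 56 (always 9 less than the second value).
Combining the parts gives {-12 65 56}.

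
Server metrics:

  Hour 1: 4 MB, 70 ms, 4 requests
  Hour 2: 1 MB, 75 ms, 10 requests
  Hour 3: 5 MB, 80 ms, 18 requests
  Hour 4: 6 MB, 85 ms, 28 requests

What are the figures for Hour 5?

MB — each term is the sum of the two before it: 4, 1, 5, 6 → 11.
Ms goes 70, 75, 80, 85 → 90 (+5 each step).
Requests goes 4, 10, 18, 28 → 40 (differences are 6, 8, 10, … (increasing by 2 each time)).
Combining the parts gives 11 MB, 90 ms, 40 requests.

11 MB, 90 ms, 40 requests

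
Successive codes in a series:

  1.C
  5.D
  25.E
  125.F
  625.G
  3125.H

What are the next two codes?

First component: ×5 each step, so 1, 5, 25, 125, 625, 3125 → 15625 → 78125.
For the letter, letters move forward 1 place in the alphabet: C, D, E, F, G, H → I → J.
So the next two codes are 15625.I and 78125.J.

15625.I then 78125.J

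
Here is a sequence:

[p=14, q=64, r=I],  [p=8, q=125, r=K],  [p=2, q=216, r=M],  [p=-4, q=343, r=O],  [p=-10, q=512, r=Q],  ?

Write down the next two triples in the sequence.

P: −6 each step, so 14, 8, 2, -4, -10 → -16 → -22.
Q goes 64, 125, 216, 343, 512 → 729 → 1000 (perfect cubes: 4³, 5³, 6³, …).
R — letters move forward 2 places in the alphabet: I, K, M, O, Q → S → U.
Putting the parts together: [p=-16, q=729, r=S] and then [p=-22, q=1000, r=U].

[p=-16, q=729, r=S], [p=-22, q=1000, r=U]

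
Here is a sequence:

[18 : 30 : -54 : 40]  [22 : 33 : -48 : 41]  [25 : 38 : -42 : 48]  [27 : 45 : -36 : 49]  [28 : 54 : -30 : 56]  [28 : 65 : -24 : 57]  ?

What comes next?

First part: differences are 4, 3, 2, … (decreasing by 1 each time); 18, 22, 25, 27, 28, 28 → 27.
Second part: 30, 33, 38, 45, 54, 65 → 78 (differences are 3, 5, 7, … (increasing by 2 each time)).
Third part goes -54, -48, -42, -36, -30, -24 → -18 (+6 each step).
Fourth part — alternating steps +1, +7, +1, +7, …: 40, 41, 48, 49, 56, 57 → 64.
Putting it together: [27 : 78 : -18 : 64].

[27 : 78 : -18 : 64]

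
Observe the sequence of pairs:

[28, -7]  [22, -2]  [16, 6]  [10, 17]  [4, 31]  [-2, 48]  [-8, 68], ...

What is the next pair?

First coordinate — −6 each step: 28, 22, 16, 10, 4, -2, -8 → -14.
Second coordinate: -7, -2, 6, 17, 31, 48, 68 → 91 (differences are 5, 8, 11, … (increasing by 3 each time)).
Combining the parts gives [-14, 91].

[-14, 91]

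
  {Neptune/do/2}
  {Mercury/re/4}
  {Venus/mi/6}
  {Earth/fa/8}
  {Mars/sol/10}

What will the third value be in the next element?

Third value — +2 each step: 2, 4, 6, 8, 10 → 12.

12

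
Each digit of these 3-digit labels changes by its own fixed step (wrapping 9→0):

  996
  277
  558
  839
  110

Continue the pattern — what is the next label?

First digit: 9, 2, 5, 8, 1 → 4 (+3 each step, mod 10).
For the second digit, −2 each step, mod 10: 9, 7, 5, 3, 1 → 9.
Third digit: +1 each step, mod 10, so 6, 7, 8, 9, 0 → 1.
So the next label is 491.

491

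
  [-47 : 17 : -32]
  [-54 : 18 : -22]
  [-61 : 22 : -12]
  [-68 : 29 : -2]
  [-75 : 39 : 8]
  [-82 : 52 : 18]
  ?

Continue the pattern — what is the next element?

First entry: −7 each step; -47, -54, -61, -68, -75, -82 → -89.
Second entry: differences are 1, 4, 7, … (increasing by 3 each time), so 17, 18, 22, 29, 39, 52 → 68.
Third entry: +10 each step; -32, -22, -12, -2, 8, 18 → 28.
Putting it together: [-89 : 68 : 28].

[-89 : 68 : 28]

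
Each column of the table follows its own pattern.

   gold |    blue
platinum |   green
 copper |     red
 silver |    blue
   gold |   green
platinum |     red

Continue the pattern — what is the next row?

copper  blue

Metal: repeats gold → platinum → copper → silver; gold, platinum, copper, silver, gold, platinum → copper.
Colour: repeats blue → green → red; blue, green, red, blue, green, red → blue.
So the next row is copper  blue.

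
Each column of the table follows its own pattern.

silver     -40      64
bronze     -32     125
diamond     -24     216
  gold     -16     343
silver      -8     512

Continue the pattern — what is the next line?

bronze  0  729

Rank: repeats silver → bronze → diamond → gold, so silver, bronze, diamond, gold, silver → bronze.
Second component: +8 each step, so -40, -32, -24, -16, -8 → 0.
Third component: perfect cubes: 4³, 5³, 6³, …, so 64, 125, 216, 343, 512 → 729.
Putting it together: bronze  0  729.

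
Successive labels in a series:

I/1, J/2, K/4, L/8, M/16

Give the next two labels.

Letter: I, J, K, L, M → N → O (letters move forward 1 place in the alphabet).
Second component: ×2 each step, so 1, 2, 4, 8, 16 → 32 → 64.
So the next two labels are N/32 and O/64.

N/32 then O/64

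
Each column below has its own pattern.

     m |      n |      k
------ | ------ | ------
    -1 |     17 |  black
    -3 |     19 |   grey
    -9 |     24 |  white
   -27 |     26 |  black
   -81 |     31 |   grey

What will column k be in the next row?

white

Column k: repeats black → grey → white, so black, grey, white, black, grey → white.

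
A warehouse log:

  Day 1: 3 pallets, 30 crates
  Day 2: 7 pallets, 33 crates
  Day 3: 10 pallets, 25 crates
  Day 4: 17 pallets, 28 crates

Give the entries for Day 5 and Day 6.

Pallets: each term is the sum of the two before it; 3, 7, 10, 17 → 27 → 44.
Crates: 30, 33, 25, 28 → 20 → 23 (alternating steps +3, −8, +3, −8, …).
Putting the parts together: 27 pallets, 20 crates and then 44 pallets, 23 crates.

27 pallets, 20 crates; 44 pallets, 23 crates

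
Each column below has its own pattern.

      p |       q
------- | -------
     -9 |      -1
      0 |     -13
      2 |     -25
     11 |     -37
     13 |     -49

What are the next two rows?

22  -61; 24  -73

Column p: alternating steps +9, +2, +9, +2, …; -9, 0, 2, 11, 13 → 22 → 24.
Column q — −12 each step: -1, -13, -25, -37, -49 → -61 → -73.
Putting the parts together: 22  -61 and then 24  -73.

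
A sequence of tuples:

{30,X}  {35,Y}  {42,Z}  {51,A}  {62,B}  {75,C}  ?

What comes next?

First value: differences are 5, 7, 9, … (increasing by 2 each time), so 30, 35, 42, 51, 62, 75 → 90.
Letter goes X, Y, Z, A, B, C → D (letters move forward 1 place in the alphabet, wrapping Z→A).
Combining the parts gives {90,D}.

{90,D}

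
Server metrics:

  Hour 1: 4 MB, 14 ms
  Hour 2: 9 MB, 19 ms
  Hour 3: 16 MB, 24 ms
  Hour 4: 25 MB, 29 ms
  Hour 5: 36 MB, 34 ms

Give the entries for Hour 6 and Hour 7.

49 MB, 39 ms; 64 MB, 44 ms

For the MB, perfect squares: 2², 3², 4², …: 4, 9, 16, 25, 36 → 49 → 64.
Ms: +5 each step; 14, 19, 24, 29, 34 → 39 → 44.
Putting the parts together: 49 MB, 39 ms and then 64 MB, 44 ms.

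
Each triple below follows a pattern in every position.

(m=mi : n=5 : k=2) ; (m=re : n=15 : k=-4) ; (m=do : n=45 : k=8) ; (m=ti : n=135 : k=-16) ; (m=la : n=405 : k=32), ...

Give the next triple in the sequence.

(m=sol : n=1215 : k=-64)

For the m, runs backward through the solfège scale do→ti: mi, re, do, ti, la → sol.
N — ×3 each step: 5, 15, 45, 135, 405 → 1215.
K goes 2, -4, 8, -16, 32 → -64 (×(-2) each step).
Putting it together: (m=sol : n=1215 : k=-64).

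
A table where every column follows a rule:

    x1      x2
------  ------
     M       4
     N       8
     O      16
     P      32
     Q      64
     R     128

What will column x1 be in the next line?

S

Column x1: letters move forward 1 place in the alphabet; M, N, O, P, Q, R → S.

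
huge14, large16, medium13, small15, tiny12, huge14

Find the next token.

Size — repeats huge → large → medium → small → tiny: huge, large, medium, small, tiny, huge → large.
Second component: 14, 16, 13, 15, 12, 14 → 11 (alternating steps +2, −3, +2, −3, …).
Combining the parts gives large11.

large11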